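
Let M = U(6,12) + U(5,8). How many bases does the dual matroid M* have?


(M1+M2)* = M1* + M2*.
M1* = U(6,12), bases: C(12,6) = 924.
M2* = U(3,8), bases: C(8,3) = 56.
|B(M*)| = 924 * 56 = 51744.

51744


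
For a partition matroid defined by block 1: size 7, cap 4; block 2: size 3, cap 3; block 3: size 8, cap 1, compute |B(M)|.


A basis picks exactly ci elements from block i.
Number of bases = product of C(|Si|, ci).
= C(7,4) * C(3,3) * C(8,1)
= 35 * 1 * 8
= 280.

280


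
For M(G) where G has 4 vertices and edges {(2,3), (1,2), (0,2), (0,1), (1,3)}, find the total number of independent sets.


An independent set in a graphic matroid is an acyclic edge subset.
G has 4 vertices and 5 edges.
Enumerate all 2^5 = 32 subsets, checking for acyclicity.
Total independent sets = 24.

24


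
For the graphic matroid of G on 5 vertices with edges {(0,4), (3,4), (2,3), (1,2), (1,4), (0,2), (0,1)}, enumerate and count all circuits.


A circuit in a graphic matroid = edge set of a simple cycle.
G has 5 vertices and 7 edges.
Enumerating all minimal edge subsets forming cycles...
Total circuits found: 7.

7


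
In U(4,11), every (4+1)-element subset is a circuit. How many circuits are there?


In U(4,11), circuits are the (5)-element subsets.
Any set of 5 elements is dependent, and removing any one element gives
an independent set of size 4, so it is a minimal dependent set.
Number of circuits = C(11,5) = 11! / (5! * 6!) = 462.

462


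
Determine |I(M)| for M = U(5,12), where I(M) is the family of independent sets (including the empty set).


Independent sets of U(5,12) are all subsets of size <= 5.
Count = C(12,0) + C(12,1) + C(12,2) + C(12,3) + C(12,4) + C(12,5)
     = 1 + 12 + 66 + 220 + 495 + 792
     = 1586.

1586


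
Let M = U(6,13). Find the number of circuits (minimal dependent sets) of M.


In U(6,13), circuits are the (7)-element subsets.
Any set of 7 elements is dependent, and removing any one element gives
an independent set of size 6, so it is a minimal dependent set.
Number of circuits = (13 choose 7) = 1716.

1716


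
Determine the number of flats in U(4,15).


Flats of U(4,15): every subset of size < 4 is a flat, plus E itself.
Count = C(15,0) + C(15,1) + C(15,2) + C(15,3) + 1
     = 1 + 15 + 105 + 455 + 1
     = 577.

577


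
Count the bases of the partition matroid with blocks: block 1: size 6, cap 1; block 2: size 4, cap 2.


A basis picks exactly ci elements from block i.
Number of bases = product of C(|Si|, ci).
= C(6,1) * C(4,2)
= 6 * 6
= 36.

36


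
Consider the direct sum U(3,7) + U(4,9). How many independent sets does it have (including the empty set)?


For a direct sum, |I(M1+M2)| = |I(M1)| * |I(M2)|.
|I(U(3,7))| = sum C(7,k) for k=0..3 = 64.
|I(U(4,9))| = sum C(9,k) for k=0..4 = 256.
Total = 64 * 256 = 16384.

16384


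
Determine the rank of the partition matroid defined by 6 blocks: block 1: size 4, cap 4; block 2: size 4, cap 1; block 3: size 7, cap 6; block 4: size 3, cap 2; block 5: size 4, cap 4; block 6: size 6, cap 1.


Rank of a partition matroid = sum of min(|Si|, ci) for each block.
= min(4,4) + min(4,1) + min(7,6) + min(3,2) + min(4,4) + min(6,1)
= 4 + 1 + 6 + 2 + 4 + 1
= 18.

18


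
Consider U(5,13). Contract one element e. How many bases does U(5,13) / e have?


Contracting e from U(5,13) gives U(4,12).
Bases of U(4,12) = C(12,4) = (12 * 11 * 10 * 9) / (1 * 2 * 3 * 4) = 495.

495


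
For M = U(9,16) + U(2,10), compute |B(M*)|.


(M1+M2)* = M1* + M2*.
M1* = U(7,16), bases: C(16,7) = 11440.
M2* = U(8,10), bases: C(10,8) = 45.
|B(M*)| = 11440 * 45 = 514800.

514800


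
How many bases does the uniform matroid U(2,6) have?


Bases of U(2,6) are all 2-element subsets of the 6-element ground set.
Number of bases = C(6,2).
(6 choose 2) = 15.

15


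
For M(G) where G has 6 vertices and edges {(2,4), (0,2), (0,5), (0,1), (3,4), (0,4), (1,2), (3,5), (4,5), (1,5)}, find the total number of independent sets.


An independent set in a graphic matroid is an acyclic edge subset.
G has 6 vertices and 10 edges.
Enumerate all 2^10 = 1024 subsets, checking for acyclicity.
Total independent sets = 454.

454


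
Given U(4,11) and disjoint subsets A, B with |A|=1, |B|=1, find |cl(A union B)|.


|A union B| = 1 + 1 = 2 (disjoint).
In U(4,11), cl(S) = S if |S| < 4, else cl(S) = E.
Since 2 < 4, cl(A union B) = A union B.
|cl(A union B)| = 2.

2


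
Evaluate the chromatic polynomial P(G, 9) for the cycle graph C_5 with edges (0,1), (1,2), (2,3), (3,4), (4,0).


P(C_5, k) = (k-1)^5 + (-1)^5*(k-1).
P(9) = (8)^5 - 8
= 32768 - 8 = 32760.

32760


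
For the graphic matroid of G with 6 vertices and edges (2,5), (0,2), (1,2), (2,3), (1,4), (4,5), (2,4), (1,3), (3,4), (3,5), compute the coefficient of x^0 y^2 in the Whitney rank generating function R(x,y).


R(x,y) = sum over A in 2^E of x^(r(E)-r(A)) * y^(|A|-r(A)).
G has 6 vertices, 10 edges. r(E) = 5.
Enumerate all 2^10 = 1024 subsets.
Count subsets with r(E)-r(A)=0 and |A|-r(A)=2: 82.

82


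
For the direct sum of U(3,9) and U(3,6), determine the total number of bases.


Bases of a direct sum M1 + M2: |B| = |B(M1)| * |B(M2)|.
|B(U(3,9))| = C(9,3) = 84.
|B(U(3,6))| = C(6,3) = 20.
Total bases = 84 * 20 = 1680.

1680


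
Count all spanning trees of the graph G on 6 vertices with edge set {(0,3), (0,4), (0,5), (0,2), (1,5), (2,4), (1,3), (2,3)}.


By Kirchhoff's matrix tree theorem, the number of spanning trees equals
the determinant of any cofactor of the Laplacian matrix L.
G has 6 vertices and 8 edges.
Computing the (5 x 5) cofactor determinant gives 29.

29


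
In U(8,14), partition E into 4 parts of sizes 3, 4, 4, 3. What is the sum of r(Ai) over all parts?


r(Ai) = min(|Ai|, 8) for each part.
Sum = min(3,8) + min(4,8) + min(4,8) + min(3,8)
    = 3 + 4 + 4 + 3
    = 14.

14


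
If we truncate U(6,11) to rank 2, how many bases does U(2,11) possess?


Truncating U(6,11) to rank 2 gives U(2,11).
Bases of U(2,11) are all 2-element subsets of 11 elements.
Number of bases = C(11,2) = 11! / (2! * 9!) = 55.

55


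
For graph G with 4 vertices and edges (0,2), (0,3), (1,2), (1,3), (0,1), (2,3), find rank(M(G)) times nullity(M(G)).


r(M) = |V| - c = 4 - 1 = 3.
nullity = |E| - r(M) = 6 - 3 = 3.
Product = 3 * 3 = 9.

9


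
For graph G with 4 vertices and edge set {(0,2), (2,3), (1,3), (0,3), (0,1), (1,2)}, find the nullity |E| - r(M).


Cycle rank (nullity) = |E| - r(M) = |E| - (|V| - c).
|E| = 6, |V| = 4, c = 1.
Nullity = 6 - (4 - 1) = 6 - 3 = 3.

3


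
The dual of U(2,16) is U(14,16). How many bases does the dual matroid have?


The dual of U(r,n) is U(n-r, n) = U(14,16).
Bases of U(14,16) are all (14)-element subsets.
|B(M*)| = C(16,14) = 120.

120


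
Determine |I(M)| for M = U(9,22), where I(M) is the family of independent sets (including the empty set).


Independent sets of U(9,22) are all subsets of size <= 9.
Count = (22 choose 0) + (22 choose 1) + (22 choose 2) + (22 choose 3) + (22 choose 4) + (22 choose 5) + (22 choose 6) + (22 choose 7) + (22 choose 8) + (22 choose 9)
     = 1 + 22 + 231 + 1540 + 7315 + 26334 + 74613 + 170544 + 319770 + 497420
     = 1097790.

1097790


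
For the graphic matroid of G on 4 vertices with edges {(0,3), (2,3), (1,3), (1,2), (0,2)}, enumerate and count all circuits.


A circuit in a graphic matroid = edge set of a simple cycle.
G has 4 vertices and 5 edges.
Enumerating all minimal edge subsets forming cycles...
Total circuits found: 3.

3


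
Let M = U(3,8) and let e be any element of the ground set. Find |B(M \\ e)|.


Deleting e from U(3,8) gives U(3,7) since n > r.
Bases of U(3,7) = C(7,3) = 7! / (3! * 4!) = 35.

35


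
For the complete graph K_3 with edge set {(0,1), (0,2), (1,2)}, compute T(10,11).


T(K_3; x,y) = x^2 + x + y.
T(10,11) = 100 + 10 + 11 = 121.

121


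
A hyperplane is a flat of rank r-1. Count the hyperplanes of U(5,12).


Hyperplanes of U(5,12) are flats of rank 4.
In a uniform matroid, these are exactly the (4)-element subsets.
Count = (12 choose 4) = 495.

495


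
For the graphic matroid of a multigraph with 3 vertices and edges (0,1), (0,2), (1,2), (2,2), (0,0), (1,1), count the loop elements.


In a graphic matroid, a loop is a self-loop edge (u,u) with rank 0.
Examining all 6 edges for self-loops...
Self-loops found: (2,2), (0,0), (1,1)
Number of loops = 3.

3


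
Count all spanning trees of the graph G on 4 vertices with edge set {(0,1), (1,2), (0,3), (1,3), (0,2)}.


By Kirchhoff's matrix tree theorem, the number of spanning trees equals
the determinant of any cofactor of the Laplacian matrix L.
G has 4 vertices and 5 edges.
Computing the (3 x 3) cofactor determinant gives 8.

8


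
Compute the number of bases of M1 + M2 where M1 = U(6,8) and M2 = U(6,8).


Bases of a direct sum M1 + M2: |B| = |B(M1)| * |B(M2)|.
|B(U(6,8))| = C(8,6) = 28.
|B(U(6,8))| = C(8,6) = 28.
Total bases = 28 * 28 = 784.

784


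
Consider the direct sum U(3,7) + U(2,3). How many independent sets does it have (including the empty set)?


For a direct sum, |I(M1+M2)| = |I(M1)| * |I(M2)|.
|I(U(3,7))| = sum C(7,k) for k=0..3 = 64.
|I(U(2,3))| = sum C(3,k) for k=0..2 = 7.
Total = 64 * 7 = 448.

448


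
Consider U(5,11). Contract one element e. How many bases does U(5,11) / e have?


Contracting e from U(5,11) gives U(4,10).
Bases of U(4,10) = C(10,4) = 10! / (4! * 6!) = 210.

210


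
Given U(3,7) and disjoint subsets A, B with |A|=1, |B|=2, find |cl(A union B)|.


|A union B| = 1 + 2 = 3 (disjoint).
In U(3,7), cl(S) = S if |S| < 3, else cl(S) = E.
Since 3 >= 3, cl(A union B) = E.
|cl(A union B)| = 7.

7


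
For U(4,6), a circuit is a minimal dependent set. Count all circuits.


In U(4,6), circuits are the (5)-element subsets.
Any set of 5 elements is dependent, and removing any one element gives
an independent set of size 4, so it is a minimal dependent set.
Number of circuits = C(6,5) = 6! / (5! * 1!) = 6.

6


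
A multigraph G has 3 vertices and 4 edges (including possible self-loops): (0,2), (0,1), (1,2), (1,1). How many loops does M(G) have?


In a graphic matroid, a loop is a self-loop edge (u,u) with rank 0.
Examining all 4 edges for self-loops...
Self-loops found: (1,1)
Number of loops = 1.

1


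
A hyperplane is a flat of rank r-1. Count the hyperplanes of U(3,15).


Hyperplanes of U(3,15) are flats of rank 2.
In a uniform matroid, these are exactly the (2)-element subsets.
Count = C(15,2) = (15 * 14) / (1 * 2) = 105.

105


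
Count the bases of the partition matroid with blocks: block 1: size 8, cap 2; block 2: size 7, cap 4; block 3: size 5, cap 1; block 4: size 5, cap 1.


A basis picks exactly ci elements from block i.
Number of bases = product of C(|Si|, ci).
= C(8,2) * C(7,4) * C(5,1) * C(5,1)
= 28 * 35 * 5 * 5
= 24500.

24500


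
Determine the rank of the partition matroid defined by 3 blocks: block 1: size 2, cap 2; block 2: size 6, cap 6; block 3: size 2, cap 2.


Rank of a partition matroid = sum of min(|Si|, ci) for each block.
= min(2,2) + min(6,6) + min(2,2)
= 2 + 6 + 2
= 10.

10


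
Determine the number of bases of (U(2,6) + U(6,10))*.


(M1+M2)* = M1* + M2*.
M1* = U(4,6), bases: C(6,4) = 15.
M2* = U(4,10), bases: C(10,4) = 210.
|B(M*)| = 15 * 210 = 3150.

3150


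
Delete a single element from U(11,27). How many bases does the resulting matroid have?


Deleting e from U(11,27) gives U(11,26) since n > r.
Bases of U(11,26) = (26 choose 11) = 7726160.

7726160


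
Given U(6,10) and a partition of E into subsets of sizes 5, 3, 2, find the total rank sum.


r(Ai) = min(|Ai|, 6) for each part.
Sum = min(5,6) + min(3,6) + min(2,6)
    = 5 + 3 + 2
    = 10.

10


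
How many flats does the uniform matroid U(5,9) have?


Flats of U(5,9): every subset of size < 5 is a flat, plus E itself.
Count = C(9,0) + C(9,1) + C(9,2) + C(9,3) + C(9,4) + 1
     = 1 + 9 + 36 + 84 + 126 + 1
     = 257.

257


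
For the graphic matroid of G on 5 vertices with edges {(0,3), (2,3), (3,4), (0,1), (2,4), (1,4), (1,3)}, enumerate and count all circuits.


A circuit in a graphic matroid = edge set of a simple cycle.
G has 5 vertices and 7 edges.
Enumerating all minimal edge subsets forming cycles...
Total circuits found: 6.

6


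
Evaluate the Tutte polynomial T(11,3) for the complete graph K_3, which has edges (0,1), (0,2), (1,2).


T(K_3; x,y) = x^2 + x + y.
T(11,3) = 121 + 11 + 3 = 135.

135


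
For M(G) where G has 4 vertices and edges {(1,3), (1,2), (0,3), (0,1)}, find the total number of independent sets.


An independent set in a graphic matroid is an acyclic edge subset.
G has 4 vertices and 4 edges.
Enumerate all 2^4 = 16 subsets, checking for acyclicity.
Total independent sets = 14.

14


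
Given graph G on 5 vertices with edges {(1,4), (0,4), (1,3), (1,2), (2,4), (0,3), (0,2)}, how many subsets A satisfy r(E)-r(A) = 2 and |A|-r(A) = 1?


R(x,y) = sum over A in 2^E of x^(r(E)-r(A)) * y^(|A|-r(A)).
G has 5 vertices, 7 edges. r(E) = 4.
Enumerate all 2^7 = 128 subsets.
Count subsets with r(E)-r(A)=2 and |A|-r(A)=1: 2.

2


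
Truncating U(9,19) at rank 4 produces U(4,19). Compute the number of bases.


Truncating U(9,19) to rank 4 gives U(4,19).
Bases of U(4,19) are all 4-element subsets of 19 elements.
Number of bases = C(19,4) = (19 * 18 * 17 * 16) / (1 * 2 * 3 * 4) = 3876.

3876


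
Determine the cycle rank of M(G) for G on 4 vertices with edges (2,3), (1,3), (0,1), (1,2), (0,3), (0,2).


Cycle rank (nullity) = |E| - r(M) = |E| - (|V| - c).
|E| = 6, |V| = 4, c = 1.
Nullity = 6 - (4 - 1) = 6 - 3 = 3.

3


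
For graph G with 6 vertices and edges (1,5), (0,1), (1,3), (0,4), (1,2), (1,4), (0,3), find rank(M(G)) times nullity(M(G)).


r(M) = |V| - c = 6 - 1 = 5.
nullity = |E| - r(M) = 7 - 5 = 2.
Product = 5 * 2 = 10.

10


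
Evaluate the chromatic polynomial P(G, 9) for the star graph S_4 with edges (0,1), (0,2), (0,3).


P(tree, k) = k * (k-1)^(3) for any tree on 4 vertices.
P(9) = 9 * 8^3 = 9 * 512 = 4608.

4608


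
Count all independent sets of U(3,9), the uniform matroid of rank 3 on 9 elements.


Independent sets of U(3,9) are all subsets of size <= 3.
Count = C(9,0) + C(9,1) + C(9,2) + C(9,3)
     = 1 + 9 + 36 + 84
     = 130.

130


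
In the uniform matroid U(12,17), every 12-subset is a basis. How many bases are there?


Bases of U(12,17) are all 12-element subsets of the 17-element ground set.
Number of bases = C(17,12).
(17 choose 12) = 6188.

6188


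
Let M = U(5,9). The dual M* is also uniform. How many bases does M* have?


The dual of U(r,n) is U(n-r, n) = U(4,9).
Bases of U(4,9) are all (4)-element subsets.
|B(M*)| = C(9,4) = (9 * 8 * 7 * 6) / (1 * 2 * 3 * 4) = 126.

126


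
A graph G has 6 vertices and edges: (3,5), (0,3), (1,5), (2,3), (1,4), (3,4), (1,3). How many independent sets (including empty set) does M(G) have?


An independent set in a graphic matroid is an acyclic edge subset.
G has 6 vertices and 7 edges.
Enumerate all 2^7 = 128 subsets, checking for acyclicity.
Total independent sets = 96.

96


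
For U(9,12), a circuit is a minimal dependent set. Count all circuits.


In U(9,12), circuits are the (10)-element subsets.
Any set of 10 elements is dependent, and removing any one element gives
an independent set of size 9, so it is a minimal dependent set.
Number of circuits = (12 choose 10) = 66.

66


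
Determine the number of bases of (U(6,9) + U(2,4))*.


(M1+M2)* = M1* + M2*.
M1* = U(3,9), bases: C(9,3) = 84.
M2* = U(2,4), bases: C(4,2) = 6.
|B(M*)| = 84 * 6 = 504.

504


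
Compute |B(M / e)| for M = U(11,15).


Contracting e from U(11,15) gives U(10,14).
Bases of U(10,14) = (14 choose 10) = 1001.

1001


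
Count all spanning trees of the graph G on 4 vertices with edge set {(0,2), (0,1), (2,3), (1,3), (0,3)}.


By Kirchhoff's matrix tree theorem, the number of spanning trees equals
the determinant of any cofactor of the Laplacian matrix L.
G has 4 vertices and 5 edges.
Computing the (3 x 3) cofactor determinant gives 8.

8


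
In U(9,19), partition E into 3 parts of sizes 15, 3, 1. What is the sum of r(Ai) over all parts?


r(Ai) = min(|Ai|, 9) for each part.
Sum = min(15,9) + min(3,9) + min(1,9)
    = 9 + 3 + 1
    = 13.

13


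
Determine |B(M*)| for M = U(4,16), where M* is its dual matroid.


The dual of U(r,n) is U(n-r, n) = U(12,16).
Bases of U(12,16) are all (12)-element subsets.
|B(M*)| = C(16,12) = 16! / (12! * 4!) = 1820.

1820


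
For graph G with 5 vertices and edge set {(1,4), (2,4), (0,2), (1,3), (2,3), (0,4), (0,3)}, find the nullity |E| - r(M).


Cycle rank (nullity) = |E| - r(M) = |E| - (|V| - c).
|E| = 7, |V| = 5, c = 1.
Nullity = 7 - (5 - 1) = 7 - 4 = 3.

3


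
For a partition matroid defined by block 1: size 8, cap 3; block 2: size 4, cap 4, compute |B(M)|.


A basis picks exactly ci elements from block i.
Number of bases = product of C(|Si|, ci).
= C(8,3) * C(4,4)
= 56 * 1
= 56.

56


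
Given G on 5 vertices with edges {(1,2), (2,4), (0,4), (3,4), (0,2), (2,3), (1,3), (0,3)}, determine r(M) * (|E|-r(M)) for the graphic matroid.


r(M) = |V| - c = 5 - 1 = 4.
nullity = |E| - r(M) = 8 - 4 = 4.
Product = 4 * 4 = 16.

16


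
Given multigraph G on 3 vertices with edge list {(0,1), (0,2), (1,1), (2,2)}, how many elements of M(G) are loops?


In a graphic matroid, a loop is a self-loop edge (u,u) with rank 0.
Examining all 4 edges for self-loops...
Self-loops found: (1,1), (2,2)
Number of loops = 2.

2


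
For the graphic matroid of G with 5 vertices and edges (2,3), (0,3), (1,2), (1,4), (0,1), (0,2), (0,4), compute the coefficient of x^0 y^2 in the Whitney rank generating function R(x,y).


R(x,y) = sum over A in 2^E of x^(r(E)-r(A)) * y^(|A|-r(A)).
G has 5 vertices, 7 edges. r(E) = 4.
Enumerate all 2^7 = 128 subsets.
Count subsets with r(E)-r(A)=0 and |A|-r(A)=2: 7.

7


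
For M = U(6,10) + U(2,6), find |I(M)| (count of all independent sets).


For a direct sum, |I(M1+M2)| = |I(M1)| * |I(M2)|.
|I(U(6,10))| = sum C(10,k) for k=0..6 = 848.
|I(U(2,6))| = sum C(6,k) for k=0..2 = 22.
Total = 848 * 22 = 18656.

18656


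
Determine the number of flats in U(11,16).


Flats of U(11,16): every subset of size < 11 is a flat, plus E itself.
Count = (16 choose 0) + (16 choose 1) + (16 choose 2) + (16 choose 3) + (16 choose 4) + (16 choose 5) + (16 choose 6) + (16 choose 7) + (16 choose 8) + (16 choose 9) + (16 choose 10) + 1
     = 1 + 16 + 120 + 560 + 1820 + 4368 + 8008 + 11440 + 12870 + 11440 + 8008 + 1
     = 58652.

58652


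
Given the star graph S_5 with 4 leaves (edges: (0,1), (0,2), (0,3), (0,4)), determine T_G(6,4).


A star on 5 vertices is a tree with 4 edges.
T(x,y) = x^(4) for any tree.
T(6,4) = 6^4 = 1296.

1296


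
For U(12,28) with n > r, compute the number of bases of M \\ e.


Deleting e from U(12,28) gives U(12,27) since n > r.
Bases of U(12,27) = (27 choose 12) = 17383860.

17383860


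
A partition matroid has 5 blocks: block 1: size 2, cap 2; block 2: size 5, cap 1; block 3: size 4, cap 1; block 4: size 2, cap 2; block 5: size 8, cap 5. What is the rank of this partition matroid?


Rank of a partition matroid = sum of min(|Si|, ci) for each block.
= min(2,2) + min(5,1) + min(4,1) + min(2,2) + min(8,5)
= 2 + 1 + 1 + 2 + 5
= 11.

11


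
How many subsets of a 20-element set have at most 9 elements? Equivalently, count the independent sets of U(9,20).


Independent sets of U(9,20) are all subsets of size <= 9.
Count = C(20,0) + C(20,1) + C(20,2) + C(20,3) + C(20,4) + C(20,5) + C(20,6) + C(20,7) + C(20,8) + C(20,9)
     = 1 + 20 + 190 + 1140 + 4845 + 15504 + 38760 + 77520 + 125970 + 167960
     = 431910.

431910


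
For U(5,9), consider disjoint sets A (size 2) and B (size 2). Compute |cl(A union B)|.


|A union B| = 2 + 2 = 4 (disjoint).
In U(5,9), cl(S) = S if |S| < 5, else cl(S) = E.
Since 4 < 5, cl(A union B) = A union B.
|cl(A union B)| = 4.

4


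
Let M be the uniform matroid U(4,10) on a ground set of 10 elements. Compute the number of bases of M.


Bases of U(4,10) are all 4-element subsets of the 10-element ground set.
Number of bases = C(10,4).
C(10,4) = 10! / (4! * 6!) = 210.

210


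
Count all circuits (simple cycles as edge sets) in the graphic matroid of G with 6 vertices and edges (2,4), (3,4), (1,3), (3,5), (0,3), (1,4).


A circuit in a graphic matroid = edge set of a simple cycle.
G has 6 vertices and 6 edges.
Enumerating all minimal edge subsets forming cycles...
Total circuits found: 1.

1


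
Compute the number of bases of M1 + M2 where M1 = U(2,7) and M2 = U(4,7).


Bases of a direct sum M1 + M2: |B| = |B(M1)| * |B(M2)|.
|B(U(2,7))| = C(7,2) = 21.
|B(U(4,7))| = C(7,4) = 35.
Total bases = 21 * 35 = 735.

735


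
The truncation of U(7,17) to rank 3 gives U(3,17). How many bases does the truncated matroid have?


Truncating U(7,17) to rank 3 gives U(3,17).
Bases of U(3,17) are all 3-element subsets of 17 elements.
Number of bases = C(17,3) = (17 * 16 * 15) / (1 * 2 * 3) = 680.

680


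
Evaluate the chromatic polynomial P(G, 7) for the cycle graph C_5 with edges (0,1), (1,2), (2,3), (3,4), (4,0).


P(C_5, k) = (k-1)^5 + (-1)^5*(k-1).
P(7) = (6)^5 - 6
= 7776 - 6 = 7770.

7770


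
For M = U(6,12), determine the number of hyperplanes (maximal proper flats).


Hyperplanes of U(6,12) are flats of rank 5.
In a uniform matroid, these are exactly the (5)-element subsets.
Count = C(12,5) = 12! / (5! * 7!) = 792.

792


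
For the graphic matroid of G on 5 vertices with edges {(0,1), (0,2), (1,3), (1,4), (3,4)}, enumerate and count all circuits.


A circuit in a graphic matroid = edge set of a simple cycle.
G has 5 vertices and 5 edges.
Enumerating all minimal edge subsets forming cycles...
Total circuits found: 1.

1


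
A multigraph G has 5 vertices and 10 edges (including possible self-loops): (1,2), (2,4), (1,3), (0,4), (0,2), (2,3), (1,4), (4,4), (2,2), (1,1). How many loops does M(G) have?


In a graphic matroid, a loop is a self-loop edge (u,u) with rank 0.
Examining all 10 edges for self-loops...
Self-loops found: (4,4), (2,2), (1,1)
Number of loops = 3.

3


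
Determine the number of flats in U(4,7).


Flats of U(4,7): every subset of size < 4 is a flat, plus E itself.
Count = (7 choose 0) + (7 choose 1) + (7 choose 2) + (7 choose 3) + 1
     = 1 + 7 + 21 + 35 + 1
     = 65.

65


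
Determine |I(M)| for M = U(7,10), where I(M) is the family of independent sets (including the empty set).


Independent sets of U(7,10) are all subsets of size <= 7.
Count = C(10,0) + C(10,1) + C(10,2) + C(10,3) + C(10,4) + C(10,5) + C(10,6) + C(10,7)
     = 1 + 10 + 45 + 120 + 210 + 252 + 210 + 120
     = 968.

968


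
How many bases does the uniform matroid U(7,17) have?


Bases of U(7,17) are all 7-element subsets of the 17-element ground set.
Number of bases = C(17,7).
(17 choose 7) = 19448.

19448


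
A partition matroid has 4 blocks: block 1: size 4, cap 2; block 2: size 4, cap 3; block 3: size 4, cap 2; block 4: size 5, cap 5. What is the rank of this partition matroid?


Rank of a partition matroid = sum of min(|Si|, ci) for each block.
= min(4,2) + min(4,3) + min(4,2) + min(5,5)
= 2 + 3 + 2 + 5
= 12.

12


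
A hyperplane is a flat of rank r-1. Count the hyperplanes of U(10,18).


Hyperplanes of U(10,18) are flats of rank 9.
In a uniform matroid, these are exactly the (9)-element subsets.
Count = C(18,9) = 48620.

48620


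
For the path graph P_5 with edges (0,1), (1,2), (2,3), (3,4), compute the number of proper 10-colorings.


P(P_5, k) = k * (k-1)^(4).
P(10) = 10 * 9^4 = 10 * 6561 = 65610.

65610


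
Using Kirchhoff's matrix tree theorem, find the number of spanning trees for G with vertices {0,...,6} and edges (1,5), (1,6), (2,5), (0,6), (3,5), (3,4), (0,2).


By Kirchhoff's matrix tree theorem, the number of spanning trees equals
the determinant of any cofactor of the Laplacian matrix L.
G has 7 vertices and 7 edges.
Computing the (6 x 6) cofactor determinant gives 5.

5


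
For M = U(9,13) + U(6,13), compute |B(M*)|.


(M1+M2)* = M1* + M2*.
M1* = U(4,13), bases: C(13,4) = 715.
M2* = U(7,13), bases: C(13,7) = 1716.
|B(M*)| = 715 * 1716 = 1226940.

1226940


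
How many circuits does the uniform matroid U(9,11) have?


In U(9,11), circuits are the (10)-element subsets.
Any set of 10 elements is dependent, and removing any one element gives
an independent set of size 9, so it is a minimal dependent set.
Number of circuits = C(11,10) = 11.

11


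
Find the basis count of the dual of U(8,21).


The dual of U(r,n) is U(n-r, n) = U(13,21).
Bases of U(13,21) are all (13)-element subsets.
|B(M*)| = (21 choose 13) = 203490.

203490


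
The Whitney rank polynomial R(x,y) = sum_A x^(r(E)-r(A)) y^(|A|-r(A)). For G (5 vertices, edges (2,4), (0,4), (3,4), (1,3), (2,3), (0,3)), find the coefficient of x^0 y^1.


R(x,y) = sum over A in 2^E of x^(r(E)-r(A)) * y^(|A|-r(A)).
G has 5 vertices, 6 edges. r(E) = 4.
Enumerate all 2^6 = 64 subsets.
Count subsets with r(E)-r(A)=0 and |A|-r(A)=1: 5.

5


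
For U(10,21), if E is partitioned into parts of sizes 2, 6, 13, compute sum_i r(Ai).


r(Ai) = min(|Ai|, 10) for each part.
Sum = min(2,10) + min(6,10) + min(13,10)
    = 2 + 6 + 10
    = 18.

18


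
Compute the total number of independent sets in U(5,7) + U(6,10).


For a direct sum, |I(M1+M2)| = |I(M1)| * |I(M2)|.
|I(U(5,7))| = sum C(7,k) for k=0..5 = 120.
|I(U(6,10))| = sum C(10,k) for k=0..6 = 848.
Total = 120 * 848 = 101760.

101760


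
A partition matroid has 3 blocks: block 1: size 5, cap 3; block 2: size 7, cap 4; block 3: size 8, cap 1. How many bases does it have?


A basis picks exactly ci elements from block i.
Number of bases = product of C(|Si|, ci).
= C(5,3) * C(7,4) * C(8,1)
= 10 * 35 * 8
= 2800.

2800


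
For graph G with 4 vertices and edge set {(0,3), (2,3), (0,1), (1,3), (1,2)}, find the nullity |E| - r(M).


Cycle rank (nullity) = |E| - r(M) = |E| - (|V| - c).
|E| = 5, |V| = 4, c = 1.
Nullity = 5 - (4 - 1) = 5 - 3 = 2.

2


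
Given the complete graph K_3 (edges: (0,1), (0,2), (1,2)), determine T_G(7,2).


T(K_3; x,y) = x^2 + x + y.
T(7,2) = 49 + 7 + 2 = 58.

58


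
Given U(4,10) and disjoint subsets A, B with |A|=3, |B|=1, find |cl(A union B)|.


|A union B| = 3 + 1 = 4 (disjoint).
In U(4,10), cl(S) = S if |S| < 4, else cl(S) = E.
Since 4 >= 4, cl(A union B) = E.
|cl(A union B)| = 10.

10


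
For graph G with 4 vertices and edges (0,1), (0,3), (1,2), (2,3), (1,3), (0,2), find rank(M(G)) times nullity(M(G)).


r(M) = |V| - c = 4 - 1 = 3.
nullity = |E| - r(M) = 6 - 3 = 3.
Product = 3 * 3 = 9.

9


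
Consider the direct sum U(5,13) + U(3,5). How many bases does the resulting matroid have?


Bases of a direct sum M1 + M2: |B| = |B(M1)| * |B(M2)|.
|B(U(5,13))| = C(13,5) = 1287.
|B(U(3,5))| = C(5,3) = 10.
Total bases = 1287 * 10 = 12870.

12870


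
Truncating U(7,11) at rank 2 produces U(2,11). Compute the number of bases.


Truncating U(7,11) to rank 2 gives U(2,11).
Bases of U(2,11) are all 2-element subsets of 11 elements.
Number of bases = (11 choose 2) = 55.

55


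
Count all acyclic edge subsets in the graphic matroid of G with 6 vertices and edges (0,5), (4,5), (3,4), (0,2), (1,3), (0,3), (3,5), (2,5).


An independent set in a graphic matroid is an acyclic edge subset.
G has 6 vertices and 8 edges.
Enumerate all 2^8 = 256 subsets, checking for acyclicity.
Total independent sets = 164.

164


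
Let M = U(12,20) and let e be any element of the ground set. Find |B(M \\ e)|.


Deleting e from U(12,20) gives U(12,19) since n > r.
Bases of U(12,19) = (19 choose 12) = 50388.

50388


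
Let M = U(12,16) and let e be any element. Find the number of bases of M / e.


Contracting e from U(12,16) gives U(11,15).
Bases of U(11,15) = C(15,11) = 15! / (11! * 4!) = 1365.

1365


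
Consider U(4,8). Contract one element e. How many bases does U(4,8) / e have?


Contracting e from U(4,8) gives U(3,7).
Bases of U(3,7) = (7 choose 3) = 35.

35


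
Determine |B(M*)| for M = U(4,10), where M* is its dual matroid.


The dual of U(r,n) is U(n-r, n) = U(6,10).
Bases of U(6,10) are all (6)-element subsets.
|B(M*)| = (10 choose 6) = 210.

210


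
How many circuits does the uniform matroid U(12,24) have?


In U(12,24), circuits are the (13)-element subsets.
Any set of 13 elements is dependent, and removing any one element gives
an independent set of size 12, so it is a minimal dependent set.
Number of circuits = C(24,13) = 24! / (13! * 11!) = 2496144.

2496144


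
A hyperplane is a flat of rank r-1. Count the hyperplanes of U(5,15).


Hyperplanes of U(5,15) are flats of rank 4.
In a uniform matroid, these are exactly the (4)-element subsets.
Count = C(15,4) = 15! / (4! * 11!) = 1365.

1365


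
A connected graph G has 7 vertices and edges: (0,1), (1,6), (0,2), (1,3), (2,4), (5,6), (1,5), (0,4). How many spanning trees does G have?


By Kirchhoff's matrix tree theorem, the number of spanning trees equals
the determinant of any cofactor of the Laplacian matrix L.
G has 7 vertices and 8 edges.
Computing the (6 x 6) cofactor determinant gives 9.

9


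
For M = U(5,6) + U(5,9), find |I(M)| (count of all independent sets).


For a direct sum, |I(M1+M2)| = |I(M1)| * |I(M2)|.
|I(U(5,6))| = sum C(6,k) for k=0..5 = 63.
|I(U(5,9))| = sum C(9,k) for k=0..5 = 382.
Total = 63 * 382 = 24066.

24066


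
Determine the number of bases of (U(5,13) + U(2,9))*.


(M1+M2)* = M1* + M2*.
M1* = U(8,13), bases: C(13,8) = 1287.
M2* = U(7,9), bases: C(9,7) = 36.
|B(M*)| = 1287 * 36 = 46332.

46332


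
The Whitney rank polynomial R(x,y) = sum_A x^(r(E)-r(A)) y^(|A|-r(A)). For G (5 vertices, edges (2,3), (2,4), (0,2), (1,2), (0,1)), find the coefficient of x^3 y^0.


R(x,y) = sum over A in 2^E of x^(r(E)-r(A)) * y^(|A|-r(A)).
G has 5 vertices, 5 edges. r(E) = 4.
Enumerate all 2^5 = 32 subsets.
Count subsets with r(E)-r(A)=3 and |A|-r(A)=0: 5.

5


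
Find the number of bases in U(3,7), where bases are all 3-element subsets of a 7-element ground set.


Bases of U(3,7) are all 3-element subsets of the 7-element ground set.
Number of bases = C(7,3).
(7 choose 3) = 35.

35


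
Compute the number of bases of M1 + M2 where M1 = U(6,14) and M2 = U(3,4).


Bases of a direct sum M1 + M2: |B| = |B(M1)| * |B(M2)|.
|B(U(6,14))| = C(14,6) = 3003.
|B(U(3,4))| = C(4,3) = 4.
Total bases = 3003 * 4 = 12012.

12012


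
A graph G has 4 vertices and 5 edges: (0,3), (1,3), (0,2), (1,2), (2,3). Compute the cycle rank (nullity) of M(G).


Cycle rank (nullity) = |E| - r(M) = |E| - (|V| - c).
|E| = 5, |V| = 4, c = 1.
Nullity = 5 - (4 - 1) = 5 - 3 = 2.

2


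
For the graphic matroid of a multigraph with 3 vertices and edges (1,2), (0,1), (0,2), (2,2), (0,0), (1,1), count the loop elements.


In a graphic matroid, a loop is a self-loop edge (u,u) with rank 0.
Examining all 6 edges for self-loops...
Self-loops found: (2,2), (0,0), (1,1)
Number of loops = 3.

3


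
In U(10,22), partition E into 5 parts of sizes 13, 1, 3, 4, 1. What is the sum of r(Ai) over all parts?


r(Ai) = min(|Ai|, 10) for each part.
Sum = min(13,10) + min(1,10) + min(3,10) + min(4,10) + min(1,10)
    = 10 + 1 + 3 + 4 + 1
    = 19.

19


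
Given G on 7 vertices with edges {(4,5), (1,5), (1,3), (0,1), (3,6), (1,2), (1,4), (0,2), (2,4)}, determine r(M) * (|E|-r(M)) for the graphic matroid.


r(M) = |V| - c = 7 - 1 = 6.
nullity = |E| - r(M) = 9 - 6 = 3.
Product = 6 * 3 = 18.

18


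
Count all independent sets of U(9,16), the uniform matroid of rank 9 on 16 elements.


Independent sets of U(9,16) are all subsets of size <= 9.
Count = (16 choose 0) + (16 choose 1) + (16 choose 2) + (16 choose 3) + (16 choose 4) + (16 choose 5) + (16 choose 6) + (16 choose 7) + (16 choose 8) + (16 choose 9)
     = 1 + 16 + 120 + 560 + 1820 + 4368 + 8008 + 11440 + 12870 + 11440
     = 50643.

50643


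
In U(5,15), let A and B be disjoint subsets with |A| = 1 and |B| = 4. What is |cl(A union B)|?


|A union B| = 1 + 4 = 5 (disjoint).
In U(5,15), cl(S) = S if |S| < 5, else cl(S) = E.
Since 5 >= 5, cl(A union B) = E.
|cl(A union B)| = 15.

15


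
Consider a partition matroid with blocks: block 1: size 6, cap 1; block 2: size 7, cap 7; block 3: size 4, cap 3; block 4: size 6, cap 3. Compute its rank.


Rank of a partition matroid = sum of min(|Si|, ci) for each block.
= min(6,1) + min(7,7) + min(4,3) + min(6,3)
= 1 + 7 + 3 + 3
= 14.

14


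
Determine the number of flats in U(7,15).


Flats of U(7,15): every subset of size < 7 is a flat, plus E itself.
Count = C(15,0) + C(15,1) + C(15,2) + C(15,3) + C(15,4) + C(15,5) + C(15,6) + 1
     = 1 + 15 + 105 + 455 + 1365 + 3003 + 5005 + 1
     = 9950.

9950


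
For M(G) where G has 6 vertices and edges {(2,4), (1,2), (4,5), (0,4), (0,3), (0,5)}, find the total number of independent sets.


An independent set in a graphic matroid is an acyclic edge subset.
G has 6 vertices and 6 edges.
Enumerate all 2^6 = 64 subsets, checking for acyclicity.
Total independent sets = 56.

56


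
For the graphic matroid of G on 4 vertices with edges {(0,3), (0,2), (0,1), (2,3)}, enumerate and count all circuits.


A circuit in a graphic matroid = edge set of a simple cycle.
G has 4 vertices and 4 edges.
Enumerating all minimal edge subsets forming cycles...
Total circuits found: 1.

1


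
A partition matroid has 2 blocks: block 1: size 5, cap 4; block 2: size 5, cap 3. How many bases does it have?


A basis picks exactly ci elements from block i.
Number of bases = product of C(|Si|, ci).
= C(5,4) * C(5,3)
= 5 * 10
= 50.

50


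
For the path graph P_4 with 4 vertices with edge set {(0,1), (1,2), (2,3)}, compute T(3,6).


A path on 4 vertices is a tree with 3 edges.
T(x,y) = x^(3) for any tree.
T(3,6) = 3^3 = 27.

27


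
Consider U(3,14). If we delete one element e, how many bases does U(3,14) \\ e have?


Deleting e from U(3,14) gives U(3,13) since n > r.
Bases of U(3,13) = C(13,3) = 13! / (3! * 10!) = 286.

286


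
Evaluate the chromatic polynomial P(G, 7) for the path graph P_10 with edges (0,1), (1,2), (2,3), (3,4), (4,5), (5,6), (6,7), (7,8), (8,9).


P(P_10, k) = k * (k-1)^(9).
P(7) = 7 * 6^9 = 7 * 10077696 = 70543872.

70543872


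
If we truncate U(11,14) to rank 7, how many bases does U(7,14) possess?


Truncating U(11,14) to rank 7 gives U(7,14).
Bases of U(7,14) are all 7-element subsets of 14 elements.
Number of bases = C(14,7) = 14! / (7! * 7!) = 3432.

3432


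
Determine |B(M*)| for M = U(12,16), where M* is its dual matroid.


The dual of U(r,n) is U(n-r, n) = U(4,16).
Bases of U(4,16) are all (4)-element subsets.
|B(M*)| = (16 choose 4) = 1820.

1820


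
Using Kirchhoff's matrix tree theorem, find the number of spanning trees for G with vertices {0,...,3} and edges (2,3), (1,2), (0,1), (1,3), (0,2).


By Kirchhoff's matrix tree theorem, the number of spanning trees equals
the determinant of any cofactor of the Laplacian matrix L.
G has 4 vertices and 5 edges.
Computing the (3 x 3) cofactor determinant gives 8.

8


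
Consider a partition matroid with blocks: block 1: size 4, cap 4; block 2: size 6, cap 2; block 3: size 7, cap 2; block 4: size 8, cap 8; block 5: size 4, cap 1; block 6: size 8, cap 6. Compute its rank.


Rank of a partition matroid = sum of min(|Si|, ci) for each block.
= min(4,4) + min(6,2) + min(7,2) + min(8,8) + min(4,1) + min(8,6)
= 4 + 2 + 2 + 8 + 1 + 6
= 23.

23


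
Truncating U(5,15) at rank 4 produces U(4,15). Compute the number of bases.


Truncating U(5,15) to rank 4 gives U(4,15).
Bases of U(4,15) are all 4-element subsets of 15 elements.
Number of bases = (15 choose 4) = 1365.

1365


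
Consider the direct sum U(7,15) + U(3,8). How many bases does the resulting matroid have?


Bases of a direct sum M1 + M2: |B| = |B(M1)| * |B(M2)|.
|B(U(7,15))| = C(15,7) = 6435.
|B(U(3,8))| = C(8,3) = 56.
Total bases = 6435 * 56 = 360360.

360360


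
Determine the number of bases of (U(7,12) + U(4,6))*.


(M1+M2)* = M1* + M2*.
M1* = U(5,12), bases: C(12,5) = 792.
M2* = U(2,6), bases: C(6,2) = 15.
|B(M*)| = 792 * 15 = 11880.

11880


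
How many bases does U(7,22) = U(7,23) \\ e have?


Deleting e from U(7,23) gives U(7,22) since n > r.
Bases of U(7,22) = (22 choose 7) = 170544.

170544


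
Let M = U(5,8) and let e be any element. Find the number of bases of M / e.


Contracting e from U(5,8) gives U(4,7).
Bases of U(4,7) = C(7,4) = (7 * 6 * 5 * 4) / (1 * 2 * 3 * 4) = 35.

35


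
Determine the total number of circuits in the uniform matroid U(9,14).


In U(9,14), circuits are the (10)-element subsets.
Any set of 10 elements is dependent, and removing any one element gives
an independent set of size 9, so it is a minimal dependent set.
Number of circuits = C(14,10) = 1001.

1001


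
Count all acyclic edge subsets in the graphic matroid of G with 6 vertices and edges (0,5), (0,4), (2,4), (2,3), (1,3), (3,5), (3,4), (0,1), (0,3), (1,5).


An independent set in a graphic matroid is an acyclic edge subset.
G has 6 vertices and 10 edges.
Enumerate all 2^10 = 1024 subsets, checking for acyclicity.
Total independent sets = 436.

436


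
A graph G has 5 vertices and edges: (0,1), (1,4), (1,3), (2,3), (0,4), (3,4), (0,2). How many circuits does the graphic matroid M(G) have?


A circuit in a graphic matroid = edge set of a simple cycle.
G has 5 vertices and 7 edges.
Enumerating all minimal edge subsets forming cycles...
Total circuits found: 7.

7


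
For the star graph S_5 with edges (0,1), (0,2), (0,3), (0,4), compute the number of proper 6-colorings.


P(tree, k) = k * (k-1)^(4) for any tree on 5 vertices.
P(6) = 6 * 5^4 = 6 * 625 = 3750.

3750


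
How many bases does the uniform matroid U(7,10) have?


Bases of U(7,10) are all 7-element subsets of the 10-element ground set.
Number of bases = C(10,7).
C(10,7) = 120.

120


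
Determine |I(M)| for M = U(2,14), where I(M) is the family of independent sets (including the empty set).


Independent sets of U(2,14) are all subsets of size <= 2.
Count = (14 choose 0) + (14 choose 1) + (14 choose 2)
     = 1 + 14 + 91
     = 106.

106


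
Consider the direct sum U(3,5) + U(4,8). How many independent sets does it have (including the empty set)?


For a direct sum, |I(M1+M2)| = |I(M1)| * |I(M2)|.
|I(U(3,5))| = sum C(5,k) for k=0..3 = 26.
|I(U(4,8))| = sum C(8,k) for k=0..4 = 163.
Total = 26 * 163 = 4238.

4238


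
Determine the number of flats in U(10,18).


Flats of U(10,18): every subset of size < 10 is a flat, plus E itself.
Count = (18 choose 0) + (18 choose 1) + (18 choose 2) + (18 choose 3) + (18 choose 4) + (18 choose 5) + (18 choose 6) + (18 choose 7) + (18 choose 8) + (18 choose 9) + 1
     = 1 + 18 + 153 + 816 + 3060 + 8568 + 18564 + 31824 + 43758 + 48620 + 1
     = 155383.

155383


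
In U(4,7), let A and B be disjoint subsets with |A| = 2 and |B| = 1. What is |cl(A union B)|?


|A union B| = 2 + 1 = 3 (disjoint).
In U(4,7), cl(S) = S if |S| < 4, else cl(S) = E.
Since 3 < 4, cl(A union B) = A union B.
|cl(A union B)| = 3.

3


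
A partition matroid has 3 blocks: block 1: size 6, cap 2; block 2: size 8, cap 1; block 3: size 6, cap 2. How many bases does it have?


A basis picks exactly ci elements from block i.
Number of bases = product of C(|Si|, ci).
= C(6,2) * C(8,1) * C(6,2)
= 15 * 8 * 15
= 1800.

1800


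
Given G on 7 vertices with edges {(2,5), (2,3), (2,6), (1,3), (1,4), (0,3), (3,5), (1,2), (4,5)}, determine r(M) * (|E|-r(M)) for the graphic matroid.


r(M) = |V| - c = 7 - 1 = 6.
nullity = |E| - r(M) = 9 - 6 = 3.
Product = 6 * 3 = 18.

18
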